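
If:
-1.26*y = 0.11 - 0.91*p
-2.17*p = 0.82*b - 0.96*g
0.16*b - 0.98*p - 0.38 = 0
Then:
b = 8.48076923076923*y + 3.11538461538462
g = 10.3737980769231*y + 2.93429487179487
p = 1.38461538461538*y + 0.120879120879121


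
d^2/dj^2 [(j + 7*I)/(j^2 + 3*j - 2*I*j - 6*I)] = 2*((j + 7*I)*(2*j + 3 - 2*I)^2 - (3*j + 3 + 5*I)*(j^2 + 3*j - 2*I*j - 6*I))/(j^2 + 3*j - 2*I*j - 6*I)^3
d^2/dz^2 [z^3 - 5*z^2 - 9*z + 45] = 6*z - 10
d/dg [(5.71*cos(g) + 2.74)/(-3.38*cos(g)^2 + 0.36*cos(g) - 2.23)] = (-19.2998*cos(g)^2 - 18.5224*cos(g) + 13.7197)*sin(g)/(11.4244*cos(g)^4 - 2.4336*cos(g)^3 + 15.2044*cos(g)^2 - 1.6056*cos(g) + 4.9729)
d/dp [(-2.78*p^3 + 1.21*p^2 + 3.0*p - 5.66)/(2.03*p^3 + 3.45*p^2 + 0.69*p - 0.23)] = (-12.0473*p^4 - 16.0164*p^3 + 26.8725*p^2 + 38.4974*p + 3.2154)/(4.1209*p^6 + 14.007*p^5 + 14.7039*p^4 + 3.8272*p^3 - 1.1109*p^2 - 0.3174*p + 0.0529)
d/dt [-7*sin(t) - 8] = -7*cos(t)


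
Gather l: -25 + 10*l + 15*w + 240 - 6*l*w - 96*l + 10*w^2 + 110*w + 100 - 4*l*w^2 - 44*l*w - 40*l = l*(-4*w^2 - 50*w - 126) + 10*w^2 + 125*w + 315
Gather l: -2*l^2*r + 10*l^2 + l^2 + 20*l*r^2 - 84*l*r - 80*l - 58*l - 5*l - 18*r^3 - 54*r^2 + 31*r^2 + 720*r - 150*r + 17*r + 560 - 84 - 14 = l^2*(11 - 2*r) + l*(20*r^2 - 84*r - 143) - 18*r^3 - 23*r^2 + 587*r + 462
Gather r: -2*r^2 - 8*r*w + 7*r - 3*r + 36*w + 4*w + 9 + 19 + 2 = -2*r^2 + r*(4 - 8*w) + 40*w + 30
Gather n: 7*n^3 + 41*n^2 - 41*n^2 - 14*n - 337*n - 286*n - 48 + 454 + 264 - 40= 7*n^3 - 637*n + 630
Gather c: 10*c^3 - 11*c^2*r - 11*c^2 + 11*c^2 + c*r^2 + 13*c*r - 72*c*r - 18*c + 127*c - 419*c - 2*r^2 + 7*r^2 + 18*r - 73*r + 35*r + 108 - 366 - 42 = 10*c^3 - 11*c^2*r + c*(r^2 - 59*r - 310) + 5*r^2 - 20*r - 300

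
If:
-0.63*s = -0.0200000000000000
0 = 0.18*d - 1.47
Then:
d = 8.17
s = 0.03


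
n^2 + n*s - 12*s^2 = (n - 3*s)*(n + 4*s)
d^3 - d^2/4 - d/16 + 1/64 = (d - 1/4)^2*(d + 1/4)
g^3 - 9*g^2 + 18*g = g*(g - 6)*(g - 3)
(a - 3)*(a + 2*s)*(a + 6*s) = a^3 + 8*a^2*s - 3*a^2 + 12*a*s^2 - 24*a*s - 36*s^2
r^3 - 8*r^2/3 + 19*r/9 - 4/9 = (r - 4/3)*(r - 1)*(r - 1/3)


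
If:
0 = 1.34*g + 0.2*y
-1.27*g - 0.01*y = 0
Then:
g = 0.00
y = 0.00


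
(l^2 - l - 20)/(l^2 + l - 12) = (l - 5)/(l - 3)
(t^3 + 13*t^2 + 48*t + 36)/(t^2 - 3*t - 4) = (t^2 + 12*t + 36)/(t - 4)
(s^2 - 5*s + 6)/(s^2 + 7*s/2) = 2*(s^2 - 5*s + 6)/(s*(2*s + 7))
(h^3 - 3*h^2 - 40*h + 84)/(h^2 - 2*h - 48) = (h^2 - 9*h + 14)/(h - 8)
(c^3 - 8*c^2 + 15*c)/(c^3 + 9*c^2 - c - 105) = c*(c - 5)/(c^2 + 12*c + 35)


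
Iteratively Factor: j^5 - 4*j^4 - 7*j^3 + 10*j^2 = (j)*(j^4 - 4*j^3 - 7*j^2 + 10*j) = j*(j + 2)*(j^3 - 6*j^2 + 5*j) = j*(j - 1)*(j + 2)*(j^2 - 5*j) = j^2*(j - 1)*(j + 2)*(j - 5)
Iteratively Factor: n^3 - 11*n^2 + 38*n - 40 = (n - 5)*(n^2 - 6*n + 8) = (n - 5)*(n - 4)*(n - 2)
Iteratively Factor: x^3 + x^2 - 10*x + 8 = (x - 2)*(x^2 + 3*x - 4) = (x - 2)*(x + 4)*(x - 1)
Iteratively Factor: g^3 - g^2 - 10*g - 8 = (g + 2)*(g^2 - 3*g - 4) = (g - 4)*(g + 2)*(g + 1)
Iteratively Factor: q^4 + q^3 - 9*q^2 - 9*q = (q + 1)*(q^3 - 9*q) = (q + 1)*(q + 3)*(q^2 - 3*q) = (q - 3)*(q + 1)*(q + 3)*(q)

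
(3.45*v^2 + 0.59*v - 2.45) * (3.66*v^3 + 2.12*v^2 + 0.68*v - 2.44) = 12.627*v^5 + 9.4734*v^4 - 5.3702*v^3 - 13.2108*v^2 - 3.1056*v + 5.978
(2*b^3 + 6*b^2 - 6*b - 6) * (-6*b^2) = -12*b^5 - 36*b^4 + 36*b^3 + 36*b^2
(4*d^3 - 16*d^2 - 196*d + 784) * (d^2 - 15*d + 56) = 4*d^5 - 76*d^4 + 268*d^3 + 2828*d^2 - 22736*d + 43904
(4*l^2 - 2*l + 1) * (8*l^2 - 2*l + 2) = 32*l^4 - 24*l^3 + 20*l^2 - 6*l + 2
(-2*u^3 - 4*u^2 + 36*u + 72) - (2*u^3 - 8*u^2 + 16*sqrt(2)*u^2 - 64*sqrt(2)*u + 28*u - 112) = -4*u^3 - 16*sqrt(2)*u^2 + 4*u^2 + 8*u + 64*sqrt(2)*u + 184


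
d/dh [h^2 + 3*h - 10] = 2*h + 3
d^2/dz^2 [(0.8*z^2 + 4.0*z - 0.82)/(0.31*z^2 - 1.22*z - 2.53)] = (1.37392*z^3 + 3.291828*z^2 + 20.683944*z - 18.178588)/(0.029791*z^6 - 0.351726*z^5 + 0.654813*z^4 + 3.925228*z^3 - 5.344119*z^2 - 23.427294*z - 16.194277)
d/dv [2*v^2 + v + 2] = 4*v + 1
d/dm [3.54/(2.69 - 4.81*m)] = 17.0274/(4.81*m - 2.69)^2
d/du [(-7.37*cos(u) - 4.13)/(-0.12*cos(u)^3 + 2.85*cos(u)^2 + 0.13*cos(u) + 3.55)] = (1.7688*cos(u)^3 - 19.5177*cos(u)^2 - 23.541*cos(u) + 25.6266)*sin(u)/(0.0144*cos(u)^6 - 0.684*cos(u)^5 + 8.0913*cos(u)^4 - 0.111*cos(u)^3 + 20.2519*cos(u)^2 + 0.923*cos(u) + 12.6025)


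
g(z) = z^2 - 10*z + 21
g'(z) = 2*z - 10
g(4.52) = -3.77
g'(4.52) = -0.96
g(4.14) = -3.26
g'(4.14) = -1.72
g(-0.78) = 29.41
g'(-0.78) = -11.56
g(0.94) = 12.48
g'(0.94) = -8.12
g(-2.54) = 52.85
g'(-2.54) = -15.08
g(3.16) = -0.61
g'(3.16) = -3.68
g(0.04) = 20.60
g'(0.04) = -9.92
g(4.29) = -3.50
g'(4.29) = -1.42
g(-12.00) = 285.00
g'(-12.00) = -34.00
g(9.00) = 12.00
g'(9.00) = 8.00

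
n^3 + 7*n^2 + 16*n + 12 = (n + 2)^2*(n + 3)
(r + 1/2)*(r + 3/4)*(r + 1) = r^3 + 9*r^2/4 + 13*r/8 + 3/8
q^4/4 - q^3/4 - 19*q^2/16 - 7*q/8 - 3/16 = (q/2 + 1/4)*(q/2 + 1/2)*(q - 3)*(q + 1/2)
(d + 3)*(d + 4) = d^2 + 7*d + 12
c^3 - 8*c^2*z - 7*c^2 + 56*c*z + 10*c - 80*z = (c - 5)*(c - 2)*(c - 8*z)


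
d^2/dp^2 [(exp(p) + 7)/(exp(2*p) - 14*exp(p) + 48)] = (exp(4*p) + 42*exp(3*p) - 582*exp(2*p) + 700*exp(p) + 7008)*exp(p)/(exp(6*p) - 42*exp(5*p) + 732*exp(4*p) - 6776*exp(3*p) + 35136*exp(2*p) - 96768*exp(p) + 110592)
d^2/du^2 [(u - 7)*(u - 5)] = 2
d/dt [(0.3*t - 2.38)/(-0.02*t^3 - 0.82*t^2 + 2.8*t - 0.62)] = (0.012*t^3 + 0.1032*t^2 - 3.9032*t + 6.478)/(0.0004*t^6 + 0.0328*t^5 + 0.5604*t^4 - 4.5672*t^3 + 8.8568*t^2 - 3.472*t + 0.3844)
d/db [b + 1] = 1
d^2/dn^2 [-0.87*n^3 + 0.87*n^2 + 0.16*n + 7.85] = 1.74 - 5.22*n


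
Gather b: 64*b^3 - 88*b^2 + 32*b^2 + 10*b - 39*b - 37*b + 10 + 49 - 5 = 64*b^3 - 56*b^2 - 66*b + 54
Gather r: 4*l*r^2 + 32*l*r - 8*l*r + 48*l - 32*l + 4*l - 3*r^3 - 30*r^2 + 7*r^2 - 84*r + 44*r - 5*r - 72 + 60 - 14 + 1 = 20*l - 3*r^3 + r^2*(4*l - 23) + r*(24*l - 45) - 25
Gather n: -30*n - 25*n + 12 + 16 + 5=33 - 55*n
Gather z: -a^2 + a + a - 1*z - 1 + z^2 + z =-a^2 + 2*a + z^2 - 1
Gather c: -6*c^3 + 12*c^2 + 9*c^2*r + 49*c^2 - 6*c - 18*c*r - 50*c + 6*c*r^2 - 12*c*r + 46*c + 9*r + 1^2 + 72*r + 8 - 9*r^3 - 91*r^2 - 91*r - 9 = -6*c^3 + c^2*(9*r + 61) + c*(6*r^2 - 30*r - 10) - 9*r^3 - 91*r^2 - 10*r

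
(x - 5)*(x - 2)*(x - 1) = x^3 - 8*x^2 + 17*x - 10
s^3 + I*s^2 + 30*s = s*(s - 5*I)*(s + 6*I)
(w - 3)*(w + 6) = w^2 + 3*w - 18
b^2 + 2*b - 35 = (b - 5)*(b + 7)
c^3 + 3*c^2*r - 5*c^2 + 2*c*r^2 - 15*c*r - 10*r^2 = (c - 5)*(c + r)*(c + 2*r)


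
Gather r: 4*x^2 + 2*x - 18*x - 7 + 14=4*x^2 - 16*x + 7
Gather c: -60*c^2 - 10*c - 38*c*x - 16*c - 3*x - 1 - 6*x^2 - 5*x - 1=-60*c^2 + c*(-38*x - 26) - 6*x^2 - 8*x - 2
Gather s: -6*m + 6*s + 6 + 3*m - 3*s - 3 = -3*m + 3*s + 3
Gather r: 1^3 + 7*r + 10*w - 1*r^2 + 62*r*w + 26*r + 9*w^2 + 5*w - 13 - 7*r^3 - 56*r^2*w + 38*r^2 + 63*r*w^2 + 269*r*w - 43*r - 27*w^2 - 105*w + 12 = -7*r^3 + r^2*(37 - 56*w) + r*(63*w^2 + 331*w - 10) - 18*w^2 - 90*w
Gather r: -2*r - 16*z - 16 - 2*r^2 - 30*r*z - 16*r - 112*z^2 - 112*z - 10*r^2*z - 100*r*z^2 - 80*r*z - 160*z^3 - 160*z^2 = r^2*(-10*z - 2) + r*(-100*z^2 - 110*z - 18) - 160*z^3 - 272*z^2 - 128*z - 16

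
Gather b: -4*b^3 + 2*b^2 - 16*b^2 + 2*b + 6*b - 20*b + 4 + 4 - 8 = -4*b^3 - 14*b^2 - 12*b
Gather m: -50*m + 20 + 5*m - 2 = 18 - 45*m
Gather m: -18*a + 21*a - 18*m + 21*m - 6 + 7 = 3*a + 3*m + 1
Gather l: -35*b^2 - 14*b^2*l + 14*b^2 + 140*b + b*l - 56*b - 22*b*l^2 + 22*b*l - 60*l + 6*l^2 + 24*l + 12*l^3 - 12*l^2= -21*b^2 + 84*b + 12*l^3 + l^2*(-22*b - 6) + l*(-14*b^2 + 23*b - 36)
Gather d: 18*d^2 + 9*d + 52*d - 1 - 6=18*d^2 + 61*d - 7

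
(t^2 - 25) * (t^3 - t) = t^5 - 26*t^3 + 25*t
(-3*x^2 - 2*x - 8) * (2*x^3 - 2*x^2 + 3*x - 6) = -6*x^5 + 2*x^4 - 21*x^3 + 28*x^2 - 12*x + 48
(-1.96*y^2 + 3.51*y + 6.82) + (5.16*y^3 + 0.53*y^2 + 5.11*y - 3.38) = 5.16*y^3 - 1.43*y^2 + 8.62*y + 3.44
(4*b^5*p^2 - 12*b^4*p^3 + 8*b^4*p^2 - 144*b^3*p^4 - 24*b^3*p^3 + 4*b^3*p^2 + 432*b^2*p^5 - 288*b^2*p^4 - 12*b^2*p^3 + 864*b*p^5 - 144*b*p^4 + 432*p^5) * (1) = 4*b^5*p^2 - 12*b^4*p^3 + 8*b^4*p^2 - 144*b^3*p^4 - 24*b^3*p^3 + 4*b^3*p^2 + 432*b^2*p^5 - 288*b^2*p^4 - 12*b^2*p^3 + 864*b*p^5 - 144*b*p^4 + 432*p^5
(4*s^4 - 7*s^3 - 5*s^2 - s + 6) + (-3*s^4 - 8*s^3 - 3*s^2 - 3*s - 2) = s^4 - 15*s^3 - 8*s^2 - 4*s + 4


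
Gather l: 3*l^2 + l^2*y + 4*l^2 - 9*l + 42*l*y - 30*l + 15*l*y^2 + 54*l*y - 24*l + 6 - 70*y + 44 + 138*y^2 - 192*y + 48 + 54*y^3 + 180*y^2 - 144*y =l^2*(y + 7) + l*(15*y^2 + 96*y - 63) + 54*y^3 + 318*y^2 - 406*y + 98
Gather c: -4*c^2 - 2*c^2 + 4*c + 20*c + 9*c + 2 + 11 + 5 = -6*c^2 + 33*c + 18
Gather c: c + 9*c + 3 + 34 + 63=10*c + 100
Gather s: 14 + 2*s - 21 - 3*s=-s - 7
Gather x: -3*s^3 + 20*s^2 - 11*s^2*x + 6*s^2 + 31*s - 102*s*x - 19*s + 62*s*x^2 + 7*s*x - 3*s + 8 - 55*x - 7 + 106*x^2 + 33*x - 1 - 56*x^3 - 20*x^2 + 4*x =-3*s^3 + 26*s^2 + 9*s - 56*x^3 + x^2*(62*s + 86) + x*(-11*s^2 - 95*s - 18)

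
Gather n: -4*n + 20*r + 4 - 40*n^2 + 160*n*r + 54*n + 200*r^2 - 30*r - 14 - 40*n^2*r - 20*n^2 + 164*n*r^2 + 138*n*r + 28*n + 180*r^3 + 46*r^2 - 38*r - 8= n^2*(-40*r - 60) + n*(164*r^2 + 298*r + 78) + 180*r^3 + 246*r^2 - 48*r - 18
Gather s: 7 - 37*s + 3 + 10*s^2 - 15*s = 10*s^2 - 52*s + 10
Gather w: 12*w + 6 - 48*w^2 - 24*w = -48*w^2 - 12*w + 6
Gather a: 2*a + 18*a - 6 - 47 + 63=20*a + 10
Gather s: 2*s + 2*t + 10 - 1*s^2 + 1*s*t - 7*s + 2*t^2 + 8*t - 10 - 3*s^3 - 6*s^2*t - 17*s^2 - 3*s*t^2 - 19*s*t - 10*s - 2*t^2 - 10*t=-3*s^3 + s^2*(-6*t - 18) + s*(-3*t^2 - 18*t - 15)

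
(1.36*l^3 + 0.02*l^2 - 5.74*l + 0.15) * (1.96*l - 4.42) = 2.6656*l^4 - 5.972*l^3 - 11.3388*l^2 + 25.6648*l - 0.663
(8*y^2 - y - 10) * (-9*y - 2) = -72*y^3 - 7*y^2 + 92*y + 20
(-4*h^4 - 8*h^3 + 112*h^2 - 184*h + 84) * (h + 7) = -4*h^5 - 36*h^4 + 56*h^3 + 600*h^2 - 1204*h + 588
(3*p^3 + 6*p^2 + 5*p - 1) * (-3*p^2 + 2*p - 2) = -9*p^5 - 12*p^4 - 9*p^3 + p^2 - 12*p + 2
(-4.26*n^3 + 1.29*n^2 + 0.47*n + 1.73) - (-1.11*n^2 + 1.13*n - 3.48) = -4.26*n^3 + 2.4*n^2 - 0.66*n + 5.21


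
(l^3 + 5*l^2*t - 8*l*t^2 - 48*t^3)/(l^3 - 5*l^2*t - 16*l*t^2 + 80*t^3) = (l^2 + l*t - 12*t^2)/(l^2 - 9*l*t + 20*t^2)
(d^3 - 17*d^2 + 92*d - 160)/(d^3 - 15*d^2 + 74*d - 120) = (d - 8)/(d - 6)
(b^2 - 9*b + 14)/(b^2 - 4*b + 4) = (b - 7)/(b - 2)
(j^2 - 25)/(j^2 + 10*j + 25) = (j - 5)/(j + 5)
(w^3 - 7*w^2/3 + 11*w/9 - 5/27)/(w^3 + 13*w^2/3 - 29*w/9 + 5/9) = (w - 5/3)/(w + 5)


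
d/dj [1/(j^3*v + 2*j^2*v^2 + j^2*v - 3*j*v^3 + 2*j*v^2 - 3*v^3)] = (-3*j^2 - 4*j*v - 2*j + 3*v^2 - 2*v)/(v*(j^3 + 2*j^2*v + j^2 - 3*j*v^2 + 2*j*v - 3*v^2)^2)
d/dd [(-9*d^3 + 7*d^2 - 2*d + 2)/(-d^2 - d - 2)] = 3*(3*d^4 + 6*d^3 + 15*d^2 - 8*d + 2)/(d^4 + 2*d^3 + 5*d^2 + 4*d + 4)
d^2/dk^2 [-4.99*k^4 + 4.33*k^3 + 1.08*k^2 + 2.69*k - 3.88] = -59.88*k^2 + 25.98*k + 2.16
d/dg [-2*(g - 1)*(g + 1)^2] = 2*(1 - 3*g)*(g + 1)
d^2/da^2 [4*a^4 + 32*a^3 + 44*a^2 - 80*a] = 48*a^2 + 192*a + 88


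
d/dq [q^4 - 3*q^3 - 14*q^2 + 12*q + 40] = 4*q^3 - 9*q^2 - 28*q + 12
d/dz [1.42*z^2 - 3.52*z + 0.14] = 2.84*z - 3.52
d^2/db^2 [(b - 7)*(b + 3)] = 2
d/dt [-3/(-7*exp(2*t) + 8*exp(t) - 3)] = (24 - 42*exp(t))*exp(t)/(7*exp(2*t) - 8*exp(t) + 3)^2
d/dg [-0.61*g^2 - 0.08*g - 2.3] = -1.22*g - 0.08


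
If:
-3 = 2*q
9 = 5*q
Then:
No Solution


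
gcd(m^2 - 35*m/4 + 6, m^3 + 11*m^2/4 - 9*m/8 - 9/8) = m - 3/4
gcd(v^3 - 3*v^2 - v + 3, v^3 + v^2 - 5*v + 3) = v - 1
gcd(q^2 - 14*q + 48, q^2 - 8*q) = q - 8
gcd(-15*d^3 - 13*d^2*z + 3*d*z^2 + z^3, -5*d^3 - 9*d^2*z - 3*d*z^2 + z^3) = d + z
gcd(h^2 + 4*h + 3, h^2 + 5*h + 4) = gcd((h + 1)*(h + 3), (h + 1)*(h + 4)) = h + 1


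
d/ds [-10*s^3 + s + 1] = 1 - 30*s^2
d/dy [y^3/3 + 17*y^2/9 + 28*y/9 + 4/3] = y^2 + 34*y/9 + 28/9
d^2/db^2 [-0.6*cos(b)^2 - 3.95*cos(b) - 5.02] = 3.95*cos(b) + 1.2*cos(2*b)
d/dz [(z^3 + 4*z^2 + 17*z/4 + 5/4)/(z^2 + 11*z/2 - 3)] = (8*z^4 + 88*z^3 + 70*z^2 - 212*z - 157)/(2*(4*z^4 + 44*z^3 + 97*z^2 - 132*z + 36))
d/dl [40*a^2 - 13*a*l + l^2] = -13*a + 2*l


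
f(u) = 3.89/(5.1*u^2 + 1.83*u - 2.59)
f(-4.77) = 0.04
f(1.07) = 0.75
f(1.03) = 0.83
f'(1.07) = -1.83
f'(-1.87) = 0.48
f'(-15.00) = 0.00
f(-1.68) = 0.45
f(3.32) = 0.07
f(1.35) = 0.42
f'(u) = 3.89*(-10.2*u - 1.83)/(5.1*u^2 + 1.83*u - 2.59)^2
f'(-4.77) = 0.02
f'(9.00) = -0.00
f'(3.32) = -0.04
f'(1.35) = -0.72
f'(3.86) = -0.02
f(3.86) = 0.05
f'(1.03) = -2.17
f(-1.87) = 0.33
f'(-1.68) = 0.78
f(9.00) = 0.01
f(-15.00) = 0.00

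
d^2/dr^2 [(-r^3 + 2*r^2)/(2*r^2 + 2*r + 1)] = 2*(-10*r^3 - 18*r^2 - 3*r + 2)/(8*r^6 + 24*r^5 + 36*r^4 + 32*r^3 + 18*r^2 + 6*r + 1)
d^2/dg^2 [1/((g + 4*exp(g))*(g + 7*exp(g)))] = (-7*(g + 4*exp(g))^2*(g + 7*exp(g))*exp(g) + 2*(g + 4*exp(g))^2*(7*exp(g) + 1)^2 - 4*(g + 4*exp(g))*(g + 7*exp(g))^2*exp(g) + 2*(g + 4*exp(g))*(g + 7*exp(g))*(4*exp(g) + 1)*(7*exp(g) + 1) + 2*(g + 7*exp(g))^2*(4*exp(g) + 1)^2)/((g + 4*exp(g))^3*(g + 7*exp(g))^3)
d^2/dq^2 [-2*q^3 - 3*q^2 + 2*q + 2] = -12*q - 6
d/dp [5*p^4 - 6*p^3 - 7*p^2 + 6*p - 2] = 20*p^3 - 18*p^2 - 14*p + 6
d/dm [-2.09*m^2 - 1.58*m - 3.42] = -4.18*m - 1.58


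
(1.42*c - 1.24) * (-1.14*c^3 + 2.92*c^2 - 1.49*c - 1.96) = -1.6188*c^4 + 5.56*c^3 - 5.7366*c^2 - 0.9356*c + 2.4304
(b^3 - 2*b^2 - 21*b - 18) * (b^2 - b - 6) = b^5 - 3*b^4 - 25*b^3 + 15*b^2 + 144*b + 108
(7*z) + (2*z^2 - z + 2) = 2*z^2 + 6*z + 2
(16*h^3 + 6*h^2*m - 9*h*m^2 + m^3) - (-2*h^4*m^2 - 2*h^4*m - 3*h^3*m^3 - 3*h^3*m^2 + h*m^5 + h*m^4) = 2*h^4*m^2 + 2*h^4*m + 3*h^3*m^3 + 3*h^3*m^2 + 16*h^3 + 6*h^2*m - h*m^5 - h*m^4 - 9*h*m^2 + m^3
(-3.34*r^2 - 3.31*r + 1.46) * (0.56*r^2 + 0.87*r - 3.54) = -1.8704*r^4 - 4.7594*r^3 + 9.7615*r^2 + 12.9876*r - 5.1684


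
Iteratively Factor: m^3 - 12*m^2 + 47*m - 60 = (m - 4)*(m^2 - 8*m + 15) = (m - 5)*(m - 4)*(m - 3)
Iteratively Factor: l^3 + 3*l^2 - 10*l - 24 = (l + 4)*(l^2 - l - 6) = (l - 3)*(l + 4)*(l + 2)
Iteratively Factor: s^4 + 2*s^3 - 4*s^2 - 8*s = (s)*(s^3 + 2*s^2 - 4*s - 8) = s*(s - 2)*(s^2 + 4*s + 4) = s*(s - 2)*(s + 2)*(s + 2)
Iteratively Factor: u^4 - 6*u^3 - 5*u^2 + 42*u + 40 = (u + 2)*(u^3 - 8*u^2 + 11*u + 20) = (u - 4)*(u + 2)*(u^2 - 4*u - 5) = (u - 5)*(u - 4)*(u + 2)*(u + 1)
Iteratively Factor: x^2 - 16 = (x + 4)*(x - 4)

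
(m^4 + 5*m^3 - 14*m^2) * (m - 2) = m^5 + 3*m^4 - 24*m^3 + 28*m^2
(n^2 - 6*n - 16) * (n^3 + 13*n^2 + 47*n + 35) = n^5 + 7*n^4 - 47*n^3 - 455*n^2 - 962*n - 560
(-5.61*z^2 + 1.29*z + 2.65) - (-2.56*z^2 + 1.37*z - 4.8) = -3.05*z^2 - 0.0800000000000001*z + 7.45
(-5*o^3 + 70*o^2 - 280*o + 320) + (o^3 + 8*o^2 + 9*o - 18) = -4*o^3 + 78*o^2 - 271*o + 302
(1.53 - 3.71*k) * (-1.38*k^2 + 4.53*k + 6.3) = 5.1198*k^3 - 18.9177*k^2 - 16.4421*k + 9.639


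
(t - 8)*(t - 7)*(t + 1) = t^3 - 14*t^2 + 41*t + 56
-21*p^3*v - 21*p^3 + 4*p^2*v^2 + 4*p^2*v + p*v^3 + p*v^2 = (-3*p + v)*(7*p + v)*(p*v + p)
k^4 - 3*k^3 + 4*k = k*(k - 2)^2*(k + 1)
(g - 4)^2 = g^2 - 8*g + 16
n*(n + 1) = n^2 + n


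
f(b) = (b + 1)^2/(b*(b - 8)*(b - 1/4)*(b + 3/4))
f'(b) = (2*b + 2)/(b*(b - 8)*(b - 1/4)*(b + 3/4)) - (b + 1)^2/(b*(b - 8)*(b - 1/4)*(b + 3/4)^2) - (b + 1)^2/(b*(b - 8)*(b - 1/4)^2*(b + 3/4)) - (b + 1)^2/(b*(b - 8)^2*(b - 1/4)*(b + 3/4)) - (b + 1)^2/(b^2*(b - 8)*(b - 1/4)*(b + 3/4))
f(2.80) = -0.11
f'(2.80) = 0.03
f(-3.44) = 0.02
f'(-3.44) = 0.00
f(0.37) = -4.95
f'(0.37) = 51.14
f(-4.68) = 0.01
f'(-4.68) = 0.00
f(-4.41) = 0.01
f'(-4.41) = 0.00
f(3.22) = -0.10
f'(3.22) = 0.02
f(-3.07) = 0.02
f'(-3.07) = 0.00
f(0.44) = -2.76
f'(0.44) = 18.90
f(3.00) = -0.10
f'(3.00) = 0.03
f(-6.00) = 0.01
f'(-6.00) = 0.00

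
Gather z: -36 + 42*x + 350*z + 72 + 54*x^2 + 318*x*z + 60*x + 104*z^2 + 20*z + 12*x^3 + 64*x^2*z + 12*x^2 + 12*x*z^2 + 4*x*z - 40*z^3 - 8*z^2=12*x^3 + 66*x^2 + 102*x - 40*z^3 + z^2*(12*x + 96) + z*(64*x^2 + 322*x + 370) + 36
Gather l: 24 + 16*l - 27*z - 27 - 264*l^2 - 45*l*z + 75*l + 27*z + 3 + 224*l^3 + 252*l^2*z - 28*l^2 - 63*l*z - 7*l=224*l^3 + l^2*(252*z - 292) + l*(84 - 108*z)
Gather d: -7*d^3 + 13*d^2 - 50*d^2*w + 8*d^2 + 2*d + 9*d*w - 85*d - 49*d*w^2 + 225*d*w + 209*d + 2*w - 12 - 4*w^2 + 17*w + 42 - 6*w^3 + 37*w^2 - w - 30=-7*d^3 + d^2*(21 - 50*w) + d*(-49*w^2 + 234*w + 126) - 6*w^3 + 33*w^2 + 18*w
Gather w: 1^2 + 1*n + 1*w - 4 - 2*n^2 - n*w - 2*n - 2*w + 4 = -2*n^2 - n + w*(-n - 1) + 1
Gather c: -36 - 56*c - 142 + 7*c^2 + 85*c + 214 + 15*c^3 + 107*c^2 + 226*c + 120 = 15*c^3 + 114*c^2 + 255*c + 156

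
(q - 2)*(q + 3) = q^2 + q - 6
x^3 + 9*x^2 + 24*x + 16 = (x + 1)*(x + 4)^2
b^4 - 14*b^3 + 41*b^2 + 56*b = b*(b - 8)*(b - 7)*(b + 1)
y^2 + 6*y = y*(y + 6)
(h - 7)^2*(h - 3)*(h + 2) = h^4 - 15*h^3 + 57*h^2 + 35*h - 294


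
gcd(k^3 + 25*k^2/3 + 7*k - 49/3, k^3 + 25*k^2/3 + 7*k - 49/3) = k^3 + 25*k^2/3 + 7*k - 49/3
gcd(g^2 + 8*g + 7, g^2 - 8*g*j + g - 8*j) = g + 1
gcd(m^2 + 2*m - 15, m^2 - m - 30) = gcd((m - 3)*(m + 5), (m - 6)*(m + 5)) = m + 5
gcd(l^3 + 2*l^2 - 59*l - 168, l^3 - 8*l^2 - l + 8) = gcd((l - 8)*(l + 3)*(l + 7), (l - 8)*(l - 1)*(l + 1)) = l - 8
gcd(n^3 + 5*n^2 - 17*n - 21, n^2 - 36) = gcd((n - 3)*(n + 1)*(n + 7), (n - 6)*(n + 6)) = 1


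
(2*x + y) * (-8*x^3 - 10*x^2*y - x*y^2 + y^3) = -16*x^4 - 28*x^3*y - 12*x^2*y^2 + x*y^3 + y^4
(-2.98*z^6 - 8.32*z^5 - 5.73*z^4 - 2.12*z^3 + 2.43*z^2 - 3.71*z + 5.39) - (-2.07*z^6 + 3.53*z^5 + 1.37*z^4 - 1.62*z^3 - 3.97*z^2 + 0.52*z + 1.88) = -0.91*z^6 - 11.85*z^5 - 7.1*z^4 - 0.5*z^3 + 6.4*z^2 - 4.23*z + 3.51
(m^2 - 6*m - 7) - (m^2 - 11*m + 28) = 5*m - 35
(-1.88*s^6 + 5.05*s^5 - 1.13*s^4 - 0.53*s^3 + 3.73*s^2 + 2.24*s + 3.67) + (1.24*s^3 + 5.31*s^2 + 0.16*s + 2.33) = -1.88*s^6 + 5.05*s^5 - 1.13*s^4 + 0.71*s^3 + 9.04*s^2 + 2.4*s + 6.0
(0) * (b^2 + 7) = 0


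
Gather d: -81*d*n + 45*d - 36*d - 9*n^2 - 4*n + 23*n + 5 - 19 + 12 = d*(9 - 81*n) - 9*n^2 + 19*n - 2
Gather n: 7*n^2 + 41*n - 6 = 7*n^2 + 41*n - 6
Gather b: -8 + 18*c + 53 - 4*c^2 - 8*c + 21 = -4*c^2 + 10*c + 66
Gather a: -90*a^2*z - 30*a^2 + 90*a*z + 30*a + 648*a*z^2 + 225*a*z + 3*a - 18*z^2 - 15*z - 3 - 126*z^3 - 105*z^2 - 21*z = a^2*(-90*z - 30) + a*(648*z^2 + 315*z + 33) - 126*z^3 - 123*z^2 - 36*z - 3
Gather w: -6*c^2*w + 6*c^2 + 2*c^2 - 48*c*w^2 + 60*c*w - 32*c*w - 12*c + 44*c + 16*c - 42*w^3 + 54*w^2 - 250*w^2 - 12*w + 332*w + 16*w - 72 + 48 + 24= 8*c^2 + 48*c - 42*w^3 + w^2*(-48*c - 196) + w*(-6*c^2 + 28*c + 336)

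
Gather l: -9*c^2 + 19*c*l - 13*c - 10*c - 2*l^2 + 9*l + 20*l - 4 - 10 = -9*c^2 - 23*c - 2*l^2 + l*(19*c + 29) - 14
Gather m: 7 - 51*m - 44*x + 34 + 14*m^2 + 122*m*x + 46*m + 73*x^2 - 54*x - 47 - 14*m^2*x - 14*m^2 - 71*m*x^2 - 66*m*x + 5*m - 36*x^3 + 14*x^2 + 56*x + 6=-14*m^2*x + m*(-71*x^2 + 56*x) - 36*x^3 + 87*x^2 - 42*x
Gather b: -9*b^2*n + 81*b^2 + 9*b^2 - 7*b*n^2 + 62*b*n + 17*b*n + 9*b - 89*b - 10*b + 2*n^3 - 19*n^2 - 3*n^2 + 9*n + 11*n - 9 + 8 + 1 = b^2*(90 - 9*n) + b*(-7*n^2 + 79*n - 90) + 2*n^3 - 22*n^2 + 20*n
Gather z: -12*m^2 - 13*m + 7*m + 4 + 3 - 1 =-12*m^2 - 6*m + 6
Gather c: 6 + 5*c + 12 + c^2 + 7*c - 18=c^2 + 12*c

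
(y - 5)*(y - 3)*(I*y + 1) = I*y^3 + y^2 - 8*I*y^2 - 8*y + 15*I*y + 15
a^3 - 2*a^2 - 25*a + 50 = (a - 5)*(a - 2)*(a + 5)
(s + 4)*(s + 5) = s^2 + 9*s + 20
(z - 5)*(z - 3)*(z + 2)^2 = z^4 - 4*z^3 - 13*z^2 + 28*z + 60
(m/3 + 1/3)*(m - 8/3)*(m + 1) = m^3/3 - 2*m^2/9 - 13*m/9 - 8/9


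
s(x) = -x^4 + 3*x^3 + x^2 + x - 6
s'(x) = -4*x^3 + 9*x^2 + 2*x + 1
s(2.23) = 9.74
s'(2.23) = 5.86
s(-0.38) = -6.42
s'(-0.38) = 1.76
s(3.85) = -35.83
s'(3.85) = -86.16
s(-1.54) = -21.75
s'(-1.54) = 33.87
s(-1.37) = -16.73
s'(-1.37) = 25.44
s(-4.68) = -776.00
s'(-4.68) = 598.77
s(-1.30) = -15.06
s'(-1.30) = 22.40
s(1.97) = 7.73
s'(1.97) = 9.29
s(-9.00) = -8682.00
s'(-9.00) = 3628.00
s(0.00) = -6.00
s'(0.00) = 1.00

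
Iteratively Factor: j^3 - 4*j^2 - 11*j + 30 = (j - 5)*(j^2 + j - 6) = (j - 5)*(j + 3)*(j - 2)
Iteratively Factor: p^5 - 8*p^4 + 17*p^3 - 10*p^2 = (p - 5)*(p^4 - 3*p^3 + 2*p^2) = p*(p - 5)*(p^3 - 3*p^2 + 2*p) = p^2*(p - 5)*(p^2 - 3*p + 2) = p^2*(p - 5)*(p - 1)*(p - 2)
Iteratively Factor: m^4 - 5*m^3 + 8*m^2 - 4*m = (m - 2)*(m^3 - 3*m^2 + 2*m) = (m - 2)^2*(m^2 - m) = (m - 2)^2*(m - 1)*(m)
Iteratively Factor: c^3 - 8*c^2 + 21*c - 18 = (c - 3)*(c^2 - 5*c + 6) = (c - 3)*(c - 2)*(c - 3)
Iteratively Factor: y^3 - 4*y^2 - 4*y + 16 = (y - 4)*(y^2 - 4) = (y - 4)*(y - 2)*(y + 2)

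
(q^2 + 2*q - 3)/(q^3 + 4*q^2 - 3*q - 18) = (q - 1)/(q^2 + q - 6)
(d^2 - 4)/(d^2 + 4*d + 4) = (d - 2)/(d + 2)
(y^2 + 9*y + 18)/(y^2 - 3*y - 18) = (y + 6)/(y - 6)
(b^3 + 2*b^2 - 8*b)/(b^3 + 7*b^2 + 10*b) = (b^2 + 2*b - 8)/(b^2 + 7*b + 10)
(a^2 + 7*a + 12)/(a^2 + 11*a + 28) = (a + 3)/(a + 7)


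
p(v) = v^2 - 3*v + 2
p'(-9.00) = -21.00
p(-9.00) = 110.00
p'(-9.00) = -21.00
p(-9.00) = 110.00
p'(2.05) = 1.10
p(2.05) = 0.05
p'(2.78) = 2.56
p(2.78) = 1.39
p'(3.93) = 4.86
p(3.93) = 5.65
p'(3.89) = 4.78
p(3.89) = 5.46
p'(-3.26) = -9.52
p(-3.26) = 22.41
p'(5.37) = 7.74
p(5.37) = 14.73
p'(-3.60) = -10.20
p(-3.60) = 25.76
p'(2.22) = 1.44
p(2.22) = 0.27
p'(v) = 2*v - 3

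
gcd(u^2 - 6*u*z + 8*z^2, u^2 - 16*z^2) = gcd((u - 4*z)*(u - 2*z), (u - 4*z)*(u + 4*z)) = -u + 4*z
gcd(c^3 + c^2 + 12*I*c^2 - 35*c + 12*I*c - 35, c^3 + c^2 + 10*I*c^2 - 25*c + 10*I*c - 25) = c^2 + c*(1 + 5*I) + 5*I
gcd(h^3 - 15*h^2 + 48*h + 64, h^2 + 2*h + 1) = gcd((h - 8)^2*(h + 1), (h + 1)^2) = h + 1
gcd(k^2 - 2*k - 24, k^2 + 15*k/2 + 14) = k + 4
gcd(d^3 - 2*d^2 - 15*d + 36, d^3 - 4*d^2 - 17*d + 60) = d^2 + d - 12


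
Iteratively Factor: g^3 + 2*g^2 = (g)*(g^2 + 2*g) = g*(g + 2)*(g)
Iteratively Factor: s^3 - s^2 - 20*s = (s - 5)*(s^2 + 4*s) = (s - 5)*(s + 4)*(s)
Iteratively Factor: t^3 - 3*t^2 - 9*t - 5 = (t + 1)*(t^2 - 4*t - 5) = (t + 1)^2*(t - 5)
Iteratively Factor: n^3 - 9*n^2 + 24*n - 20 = (n - 2)*(n^2 - 7*n + 10) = (n - 5)*(n - 2)*(n - 2)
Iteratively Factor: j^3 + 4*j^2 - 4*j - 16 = (j - 2)*(j^2 + 6*j + 8) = (j - 2)*(j + 2)*(j + 4)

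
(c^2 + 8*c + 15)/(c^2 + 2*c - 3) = (c + 5)/(c - 1)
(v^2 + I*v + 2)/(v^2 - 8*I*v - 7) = (v + 2*I)/(v - 7*I)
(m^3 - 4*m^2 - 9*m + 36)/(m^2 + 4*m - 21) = (m^2 - m - 12)/(m + 7)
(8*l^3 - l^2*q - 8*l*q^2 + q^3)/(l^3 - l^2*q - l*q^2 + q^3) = (-8*l + q)/(-l + q)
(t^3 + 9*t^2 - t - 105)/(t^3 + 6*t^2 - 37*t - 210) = (t - 3)/(t - 6)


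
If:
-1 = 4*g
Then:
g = -1/4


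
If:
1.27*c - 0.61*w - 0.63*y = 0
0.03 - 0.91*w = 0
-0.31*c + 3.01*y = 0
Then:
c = 0.02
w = 0.03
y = 0.00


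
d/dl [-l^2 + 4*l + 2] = 4 - 2*l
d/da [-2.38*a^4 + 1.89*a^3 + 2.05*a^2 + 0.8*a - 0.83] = -9.52*a^3 + 5.67*a^2 + 4.1*a + 0.8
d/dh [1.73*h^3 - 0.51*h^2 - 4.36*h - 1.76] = 5.19*h^2 - 1.02*h - 4.36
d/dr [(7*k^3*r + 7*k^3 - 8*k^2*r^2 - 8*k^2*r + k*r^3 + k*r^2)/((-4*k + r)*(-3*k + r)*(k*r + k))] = k*(-47*k^2 + 10*k*r + r^2)/(144*k^4 - 168*k^3*r + 73*k^2*r^2 - 14*k*r^3 + r^4)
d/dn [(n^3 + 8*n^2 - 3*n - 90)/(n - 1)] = (2*n^3 + 5*n^2 - 16*n + 93)/(n^2 - 2*n + 1)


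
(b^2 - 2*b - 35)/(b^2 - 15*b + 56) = (b + 5)/(b - 8)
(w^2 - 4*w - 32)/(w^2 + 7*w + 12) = (w - 8)/(w + 3)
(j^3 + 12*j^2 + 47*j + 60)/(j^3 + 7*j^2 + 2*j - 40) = (j + 3)/(j - 2)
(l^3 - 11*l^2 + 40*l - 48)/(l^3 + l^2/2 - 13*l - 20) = 2*(l^2 - 7*l + 12)/(2*l^2 + 9*l + 10)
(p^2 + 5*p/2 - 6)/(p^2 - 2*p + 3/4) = 2*(p + 4)/(2*p - 1)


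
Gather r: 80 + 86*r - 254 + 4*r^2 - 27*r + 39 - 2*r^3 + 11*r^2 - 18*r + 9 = -2*r^3 + 15*r^2 + 41*r - 126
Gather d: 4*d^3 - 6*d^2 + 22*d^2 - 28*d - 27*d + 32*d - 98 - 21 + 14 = 4*d^3 + 16*d^2 - 23*d - 105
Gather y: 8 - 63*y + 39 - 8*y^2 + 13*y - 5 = -8*y^2 - 50*y + 42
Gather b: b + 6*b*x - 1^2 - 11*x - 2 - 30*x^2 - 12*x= b*(6*x + 1) - 30*x^2 - 23*x - 3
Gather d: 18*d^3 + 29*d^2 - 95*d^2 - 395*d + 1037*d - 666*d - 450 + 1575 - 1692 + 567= 18*d^3 - 66*d^2 - 24*d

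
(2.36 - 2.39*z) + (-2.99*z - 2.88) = -5.38*z - 0.52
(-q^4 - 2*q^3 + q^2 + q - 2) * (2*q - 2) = -2*q^5 - 2*q^4 + 6*q^3 - 6*q + 4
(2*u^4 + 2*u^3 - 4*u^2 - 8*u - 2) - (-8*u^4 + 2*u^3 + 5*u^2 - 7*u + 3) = 10*u^4 - 9*u^2 - u - 5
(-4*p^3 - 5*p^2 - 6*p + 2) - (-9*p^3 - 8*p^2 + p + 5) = 5*p^3 + 3*p^2 - 7*p - 3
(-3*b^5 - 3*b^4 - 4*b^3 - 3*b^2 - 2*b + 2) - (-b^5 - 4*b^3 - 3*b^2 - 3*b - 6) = -2*b^5 - 3*b^4 + b + 8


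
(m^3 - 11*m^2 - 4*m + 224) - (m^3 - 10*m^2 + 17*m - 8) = -m^2 - 21*m + 232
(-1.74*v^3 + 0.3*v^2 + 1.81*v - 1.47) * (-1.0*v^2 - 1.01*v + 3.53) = 1.74*v^5 + 1.4574*v^4 - 8.2552*v^3 + 0.7009*v^2 + 7.874*v - 5.1891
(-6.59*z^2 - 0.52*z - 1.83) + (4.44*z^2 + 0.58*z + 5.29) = -2.15*z^2 + 0.0599999999999999*z + 3.46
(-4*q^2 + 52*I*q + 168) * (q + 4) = -4*q^3 - 16*q^2 + 52*I*q^2 + 168*q + 208*I*q + 672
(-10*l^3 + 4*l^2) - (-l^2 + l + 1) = -10*l^3 + 5*l^2 - l - 1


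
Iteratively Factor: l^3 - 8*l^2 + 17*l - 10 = (l - 5)*(l^2 - 3*l + 2) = (l - 5)*(l - 1)*(l - 2)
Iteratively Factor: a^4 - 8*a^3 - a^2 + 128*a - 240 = (a - 4)*(a^3 - 4*a^2 - 17*a + 60) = (a - 4)*(a - 3)*(a^2 - a - 20) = (a - 5)*(a - 4)*(a - 3)*(a + 4)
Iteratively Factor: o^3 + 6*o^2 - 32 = (o + 4)*(o^2 + 2*o - 8) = (o + 4)^2*(o - 2)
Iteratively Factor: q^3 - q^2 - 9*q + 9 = (q - 1)*(q^2 - 9) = (q - 3)*(q - 1)*(q + 3)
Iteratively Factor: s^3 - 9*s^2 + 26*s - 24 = (s - 4)*(s^2 - 5*s + 6) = (s - 4)*(s - 3)*(s - 2)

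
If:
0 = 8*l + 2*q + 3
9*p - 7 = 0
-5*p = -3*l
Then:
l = 35/27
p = 7/9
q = -361/54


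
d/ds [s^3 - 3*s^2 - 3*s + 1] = 3*s^2 - 6*s - 3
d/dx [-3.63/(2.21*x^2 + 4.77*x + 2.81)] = (16.0446*x + 17.3151)/(2.21*x^2 + 4.77*x + 2.81)^2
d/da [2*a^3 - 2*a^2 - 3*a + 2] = 6*a^2 - 4*a - 3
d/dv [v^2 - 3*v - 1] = 2*v - 3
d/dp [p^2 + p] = 2*p + 1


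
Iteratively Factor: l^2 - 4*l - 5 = (l - 5)*(l + 1)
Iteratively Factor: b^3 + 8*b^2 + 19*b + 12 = (b + 1)*(b^2 + 7*b + 12) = (b + 1)*(b + 4)*(b + 3)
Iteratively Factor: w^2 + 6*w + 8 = (w + 2)*(w + 4)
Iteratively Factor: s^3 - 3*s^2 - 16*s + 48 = (s - 4)*(s^2 + s - 12) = (s - 4)*(s + 4)*(s - 3)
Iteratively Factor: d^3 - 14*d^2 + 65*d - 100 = (d - 5)*(d^2 - 9*d + 20) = (d - 5)*(d - 4)*(d - 5)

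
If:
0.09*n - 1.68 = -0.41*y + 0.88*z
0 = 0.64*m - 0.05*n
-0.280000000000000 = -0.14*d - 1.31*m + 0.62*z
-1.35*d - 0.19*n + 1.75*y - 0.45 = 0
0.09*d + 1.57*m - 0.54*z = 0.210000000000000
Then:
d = 10.87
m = 0.73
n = 9.34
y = 9.65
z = 3.54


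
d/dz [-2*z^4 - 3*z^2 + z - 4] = -8*z^3 - 6*z + 1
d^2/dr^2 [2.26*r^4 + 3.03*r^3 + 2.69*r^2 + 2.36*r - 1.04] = 27.12*r^2 + 18.18*r + 5.38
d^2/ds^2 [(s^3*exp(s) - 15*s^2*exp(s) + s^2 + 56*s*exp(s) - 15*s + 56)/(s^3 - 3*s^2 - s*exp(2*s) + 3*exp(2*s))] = (2*(-(3*s^2 - 2*s*exp(2*s) - 6*s + 5*exp(2*s))*(s^3*exp(s) - 12*s^2*exp(s) + 26*s*exp(s) + 2*s + 56*exp(s) - 15) + (2*s*exp(2*s) - 3*s - 4*exp(2*s) + 3)*(s^3*exp(s) - 15*s^2*exp(s) + s^2 + 56*s*exp(s) - 15*s + 56))*(s^3 - 3*s^2 - s*exp(2*s) + 3*exp(2*s)) + 2*(3*s^2 - 2*s*exp(2*s) - 6*s + 5*exp(2*s))^2*(s^3*exp(s) - 15*s^2*exp(s) + s^2 + 56*s*exp(s) - 15*s + 56) + (s^3 - 3*s^2 - s*exp(2*s) + 3*exp(2*s))^2*(s^3*exp(s) - 9*s^2*exp(s) + 2*s*exp(s) + 82*exp(s) + 2))/(s^3 - 3*s^2 - s*exp(2*s) + 3*exp(2*s))^3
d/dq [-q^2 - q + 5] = -2*q - 1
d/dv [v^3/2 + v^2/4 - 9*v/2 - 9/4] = 3*v^2/2 + v/2 - 9/2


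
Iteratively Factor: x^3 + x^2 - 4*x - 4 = (x - 2)*(x^2 + 3*x + 2) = (x - 2)*(x + 2)*(x + 1)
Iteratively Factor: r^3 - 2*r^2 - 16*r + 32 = (r - 2)*(r^2 - 16) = (r - 4)*(r - 2)*(r + 4)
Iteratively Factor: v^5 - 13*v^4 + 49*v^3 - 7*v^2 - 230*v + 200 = (v - 1)*(v^4 - 12*v^3 + 37*v^2 + 30*v - 200) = (v - 5)*(v - 1)*(v^3 - 7*v^2 + 2*v + 40) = (v - 5)*(v - 1)*(v + 2)*(v^2 - 9*v + 20) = (v - 5)*(v - 4)*(v - 1)*(v + 2)*(v - 5)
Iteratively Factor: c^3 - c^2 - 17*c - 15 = (c - 5)*(c^2 + 4*c + 3) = (c - 5)*(c + 3)*(c + 1)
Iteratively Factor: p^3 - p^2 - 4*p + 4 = (p + 2)*(p^2 - 3*p + 2) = (p - 1)*(p + 2)*(p - 2)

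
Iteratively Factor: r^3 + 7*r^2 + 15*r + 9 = (r + 3)*(r^2 + 4*r + 3) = (r + 3)^2*(r + 1)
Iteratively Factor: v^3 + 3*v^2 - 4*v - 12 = (v + 3)*(v^2 - 4) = (v + 2)*(v + 3)*(v - 2)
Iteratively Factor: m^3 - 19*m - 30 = (m + 3)*(m^2 - 3*m - 10) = (m - 5)*(m + 3)*(m + 2)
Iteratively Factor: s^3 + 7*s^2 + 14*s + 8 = (s + 4)*(s^2 + 3*s + 2) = (s + 1)*(s + 4)*(s + 2)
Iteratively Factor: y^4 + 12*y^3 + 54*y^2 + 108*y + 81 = (y + 3)*(y^3 + 9*y^2 + 27*y + 27) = (y + 3)^2*(y^2 + 6*y + 9) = (y + 3)^3*(y + 3)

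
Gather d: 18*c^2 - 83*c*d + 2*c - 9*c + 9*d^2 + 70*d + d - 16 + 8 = 18*c^2 - 7*c + 9*d^2 + d*(71 - 83*c) - 8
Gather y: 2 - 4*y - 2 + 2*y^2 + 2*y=2*y^2 - 2*y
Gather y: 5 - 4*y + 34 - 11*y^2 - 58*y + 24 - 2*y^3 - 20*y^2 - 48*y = -2*y^3 - 31*y^2 - 110*y + 63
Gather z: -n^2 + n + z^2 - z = -n^2 + n + z^2 - z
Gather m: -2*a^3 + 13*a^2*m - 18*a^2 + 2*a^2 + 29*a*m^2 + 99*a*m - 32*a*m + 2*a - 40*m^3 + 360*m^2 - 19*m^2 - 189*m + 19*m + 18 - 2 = -2*a^3 - 16*a^2 + 2*a - 40*m^3 + m^2*(29*a + 341) + m*(13*a^2 + 67*a - 170) + 16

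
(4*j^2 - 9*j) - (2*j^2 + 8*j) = 2*j^2 - 17*j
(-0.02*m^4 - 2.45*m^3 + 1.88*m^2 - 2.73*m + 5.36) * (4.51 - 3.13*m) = 0.0626*m^5 + 7.5783*m^4 - 16.9339*m^3 + 17.0237*m^2 - 29.0891*m + 24.1736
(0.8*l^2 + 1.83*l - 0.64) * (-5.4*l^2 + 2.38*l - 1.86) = -4.32*l^4 - 7.978*l^3 + 6.3234*l^2 - 4.927*l + 1.1904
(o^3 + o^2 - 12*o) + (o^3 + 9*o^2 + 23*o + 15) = 2*o^3 + 10*o^2 + 11*o + 15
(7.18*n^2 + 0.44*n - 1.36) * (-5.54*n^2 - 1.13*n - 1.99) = -39.7772*n^4 - 10.551*n^3 - 7.251*n^2 + 0.6612*n + 2.7064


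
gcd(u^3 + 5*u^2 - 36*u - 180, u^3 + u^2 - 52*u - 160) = u + 5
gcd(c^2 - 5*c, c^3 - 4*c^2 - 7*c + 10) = c - 5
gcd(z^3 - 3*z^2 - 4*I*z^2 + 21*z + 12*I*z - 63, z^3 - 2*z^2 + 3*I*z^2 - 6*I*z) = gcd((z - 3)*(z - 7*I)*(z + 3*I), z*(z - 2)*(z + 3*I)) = z + 3*I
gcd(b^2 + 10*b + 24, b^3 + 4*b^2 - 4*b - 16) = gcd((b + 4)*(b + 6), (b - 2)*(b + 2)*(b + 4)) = b + 4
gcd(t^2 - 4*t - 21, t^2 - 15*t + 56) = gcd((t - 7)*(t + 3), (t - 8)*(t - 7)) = t - 7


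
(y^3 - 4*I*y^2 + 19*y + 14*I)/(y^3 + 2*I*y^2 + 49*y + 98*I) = (y + I)/(y + 7*I)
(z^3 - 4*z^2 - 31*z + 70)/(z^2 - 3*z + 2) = (z^2 - 2*z - 35)/(z - 1)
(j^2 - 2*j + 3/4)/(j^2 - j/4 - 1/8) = 2*(2*j - 3)/(4*j + 1)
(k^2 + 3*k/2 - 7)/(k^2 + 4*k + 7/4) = 2*(k - 2)/(2*k + 1)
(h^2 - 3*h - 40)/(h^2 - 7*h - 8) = (h + 5)/(h + 1)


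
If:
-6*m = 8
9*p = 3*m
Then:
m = -4/3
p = -4/9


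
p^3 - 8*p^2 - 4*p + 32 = (p - 8)*(p - 2)*(p + 2)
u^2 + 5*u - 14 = (u - 2)*(u + 7)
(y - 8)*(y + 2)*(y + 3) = y^3 - 3*y^2 - 34*y - 48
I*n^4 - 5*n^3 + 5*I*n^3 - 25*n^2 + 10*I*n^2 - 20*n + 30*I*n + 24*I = (n + 4)*(n - I)*(n + 6*I)*(I*n + I)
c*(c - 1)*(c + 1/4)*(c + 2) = c^4 + 5*c^3/4 - 7*c^2/4 - c/2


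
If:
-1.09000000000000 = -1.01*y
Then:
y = 1.08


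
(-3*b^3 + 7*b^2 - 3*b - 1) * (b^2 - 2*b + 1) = -3*b^5 + 13*b^4 - 20*b^3 + 12*b^2 - b - 1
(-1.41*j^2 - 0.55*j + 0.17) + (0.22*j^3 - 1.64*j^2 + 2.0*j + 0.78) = 0.22*j^3 - 3.05*j^2 + 1.45*j + 0.95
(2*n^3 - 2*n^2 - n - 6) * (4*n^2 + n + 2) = 8*n^5 - 6*n^4 - 2*n^3 - 29*n^2 - 8*n - 12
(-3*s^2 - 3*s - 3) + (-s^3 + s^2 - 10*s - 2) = -s^3 - 2*s^2 - 13*s - 5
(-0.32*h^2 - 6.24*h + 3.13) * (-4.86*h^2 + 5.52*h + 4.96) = 1.5552*h^4 + 28.56*h^3 - 51.2438*h^2 - 13.6728*h + 15.5248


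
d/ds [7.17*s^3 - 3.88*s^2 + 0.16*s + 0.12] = 21.51*s^2 - 7.76*s + 0.16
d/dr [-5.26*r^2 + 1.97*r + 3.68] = 1.97 - 10.52*r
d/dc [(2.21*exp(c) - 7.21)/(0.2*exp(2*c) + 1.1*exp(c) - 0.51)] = (-0.442*exp(2*c) + 2.884*exp(c) + 6.8039)*exp(c)/(0.04*exp(4*c) + 0.44*exp(3*c) + 1.006*exp(2*c) - 1.122*exp(c) + 0.2601)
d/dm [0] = 0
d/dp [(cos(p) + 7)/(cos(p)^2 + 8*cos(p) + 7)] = sin(p)/(cos(p) + 1)^2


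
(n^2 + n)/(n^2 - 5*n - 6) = n/(n - 6)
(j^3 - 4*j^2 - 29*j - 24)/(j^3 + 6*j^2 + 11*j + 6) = (j - 8)/(j + 2)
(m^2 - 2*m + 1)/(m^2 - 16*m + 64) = (m^2 - 2*m + 1)/(m^2 - 16*m + 64)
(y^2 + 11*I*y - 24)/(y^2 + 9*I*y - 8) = (y + 3*I)/(y + I)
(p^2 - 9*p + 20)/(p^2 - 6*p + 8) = (p - 5)/(p - 2)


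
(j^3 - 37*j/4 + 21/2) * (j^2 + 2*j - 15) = j^5 + 2*j^4 - 97*j^3/4 - 8*j^2 + 639*j/4 - 315/2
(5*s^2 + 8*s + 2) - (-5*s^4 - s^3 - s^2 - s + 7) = 5*s^4 + s^3 + 6*s^2 + 9*s - 5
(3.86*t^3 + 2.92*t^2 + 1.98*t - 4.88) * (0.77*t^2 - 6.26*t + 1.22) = 2.9722*t^5 - 21.9152*t^4 - 12.0454*t^3 - 12.59*t^2 + 32.9644*t - 5.9536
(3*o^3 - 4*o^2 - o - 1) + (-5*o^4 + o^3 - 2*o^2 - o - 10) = -5*o^4 + 4*o^3 - 6*o^2 - 2*o - 11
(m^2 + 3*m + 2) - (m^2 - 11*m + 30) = 14*m - 28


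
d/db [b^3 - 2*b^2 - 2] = b*(3*b - 4)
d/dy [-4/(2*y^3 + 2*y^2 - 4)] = 2*y*(3*y + 2)/(y^3 + y^2 - 2)^2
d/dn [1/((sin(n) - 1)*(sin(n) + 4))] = -(2*sin(n) + 3)*cos(n)/((sin(n) - 1)^2*(sin(n) + 4)^2)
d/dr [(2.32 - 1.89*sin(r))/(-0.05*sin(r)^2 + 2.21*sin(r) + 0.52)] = (-0.0945*sin(r)^2 + 0.232*sin(r) - 6.11)*cos(r)/(0.0025*sin(r)^4 - 0.221*sin(r)^3 + 4.8321*sin(r)^2 + 2.2984*sin(r) + 0.2704)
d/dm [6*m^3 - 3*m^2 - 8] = 6*m*(3*m - 1)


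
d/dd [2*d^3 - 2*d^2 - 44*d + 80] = 6*d^2 - 4*d - 44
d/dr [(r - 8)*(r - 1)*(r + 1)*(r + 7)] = 4*r^3 - 3*r^2 - 114*r + 1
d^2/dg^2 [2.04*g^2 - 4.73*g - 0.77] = 4.08000000000000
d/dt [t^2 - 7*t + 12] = 2*t - 7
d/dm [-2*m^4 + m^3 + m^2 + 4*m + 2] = -8*m^3 + 3*m^2 + 2*m + 4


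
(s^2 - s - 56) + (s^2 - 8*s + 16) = 2*s^2 - 9*s - 40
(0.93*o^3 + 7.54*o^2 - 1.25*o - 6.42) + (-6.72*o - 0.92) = 0.93*o^3 + 7.54*o^2 - 7.97*o - 7.34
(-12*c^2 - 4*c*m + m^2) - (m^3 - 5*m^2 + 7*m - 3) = -12*c^2 - 4*c*m - m^3 + 6*m^2 - 7*m + 3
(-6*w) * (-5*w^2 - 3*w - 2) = 30*w^3 + 18*w^2 + 12*w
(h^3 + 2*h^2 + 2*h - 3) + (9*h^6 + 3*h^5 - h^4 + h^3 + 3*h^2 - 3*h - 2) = 9*h^6 + 3*h^5 - h^4 + 2*h^3 + 5*h^2 - h - 5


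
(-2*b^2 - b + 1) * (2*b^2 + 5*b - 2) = -4*b^4 - 12*b^3 + b^2 + 7*b - 2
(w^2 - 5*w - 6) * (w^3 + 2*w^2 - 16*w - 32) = w^5 - 3*w^4 - 32*w^3 + 36*w^2 + 256*w + 192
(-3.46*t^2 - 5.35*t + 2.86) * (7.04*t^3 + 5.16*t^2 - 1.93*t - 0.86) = -24.3584*t^5 - 55.5176*t^4 - 0.793799999999999*t^3 + 28.0587*t^2 - 0.918799999999999*t - 2.4596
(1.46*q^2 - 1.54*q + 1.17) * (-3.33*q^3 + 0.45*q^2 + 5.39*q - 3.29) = -4.8618*q^5 + 5.7852*q^4 + 3.2803*q^3 - 12.5775*q^2 + 11.3729*q - 3.8493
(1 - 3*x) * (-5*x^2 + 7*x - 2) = 15*x^3 - 26*x^2 + 13*x - 2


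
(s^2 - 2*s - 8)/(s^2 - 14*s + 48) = (s^2 - 2*s - 8)/(s^2 - 14*s + 48)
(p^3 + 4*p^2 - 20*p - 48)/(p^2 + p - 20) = (p^2 + 8*p + 12)/(p + 5)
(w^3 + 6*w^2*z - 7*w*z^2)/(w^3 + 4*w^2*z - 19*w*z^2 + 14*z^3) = w/(w - 2*z)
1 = 1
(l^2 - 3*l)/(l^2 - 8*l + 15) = l/(l - 5)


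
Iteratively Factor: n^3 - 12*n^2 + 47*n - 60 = (n - 5)*(n^2 - 7*n + 12) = (n - 5)*(n - 4)*(n - 3)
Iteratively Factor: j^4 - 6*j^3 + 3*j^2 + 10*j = (j)*(j^3 - 6*j^2 + 3*j + 10) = j*(j + 1)*(j^2 - 7*j + 10) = j*(j - 2)*(j + 1)*(j - 5)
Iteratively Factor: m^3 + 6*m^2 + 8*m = (m + 4)*(m^2 + 2*m) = m*(m + 4)*(m + 2)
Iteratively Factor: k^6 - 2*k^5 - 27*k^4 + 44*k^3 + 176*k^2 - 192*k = (k - 4)*(k^5 + 2*k^4 - 19*k^3 - 32*k^2 + 48*k) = (k - 4)*(k + 4)*(k^4 - 2*k^3 - 11*k^2 + 12*k) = (k - 4)*(k + 3)*(k + 4)*(k^3 - 5*k^2 + 4*k) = (k - 4)^2*(k + 3)*(k + 4)*(k^2 - k) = (k - 4)^2*(k - 1)*(k + 3)*(k + 4)*(k)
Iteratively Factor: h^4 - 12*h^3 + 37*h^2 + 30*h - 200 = (h - 5)*(h^3 - 7*h^2 + 2*h + 40) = (h - 5)^2*(h^2 - 2*h - 8) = (h - 5)^2*(h + 2)*(h - 4)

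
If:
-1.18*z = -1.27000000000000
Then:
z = 1.08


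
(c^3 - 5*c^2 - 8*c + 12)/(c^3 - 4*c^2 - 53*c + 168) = (c^3 - 5*c^2 - 8*c + 12)/(c^3 - 4*c^2 - 53*c + 168)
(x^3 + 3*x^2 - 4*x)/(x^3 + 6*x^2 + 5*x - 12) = x/(x + 3)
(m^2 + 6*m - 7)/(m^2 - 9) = (m^2 + 6*m - 7)/(m^2 - 9)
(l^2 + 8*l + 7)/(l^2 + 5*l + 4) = (l + 7)/(l + 4)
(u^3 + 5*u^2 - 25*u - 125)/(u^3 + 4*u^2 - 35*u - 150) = (u - 5)/(u - 6)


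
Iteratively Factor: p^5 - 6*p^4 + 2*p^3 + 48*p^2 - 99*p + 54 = (p - 2)*(p^4 - 4*p^3 - 6*p^2 + 36*p - 27) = (p - 3)*(p - 2)*(p^3 - p^2 - 9*p + 9) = (p - 3)*(p - 2)*(p - 1)*(p^2 - 9) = (p - 3)*(p - 2)*(p - 1)*(p + 3)*(p - 3)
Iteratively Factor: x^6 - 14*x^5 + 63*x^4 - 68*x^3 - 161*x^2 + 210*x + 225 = (x - 3)*(x^5 - 11*x^4 + 30*x^3 + 22*x^2 - 95*x - 75) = (x - 3)*(x + 1)*(x^4 - 12*x^3 + 42*x^2 - 20*x - 75) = (x - 3)^2*(x + 1)*(x^3 - 9*x^2 + 15*x + 25) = (x - 5)*(x - 3)^2*(x + 1)*(x^2 - 4*x - 5) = (x - 5)^2*(x - 3)^2*(x + 1)*(x + 1)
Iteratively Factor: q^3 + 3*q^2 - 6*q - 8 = (q - 2)*(q^2 + 5*q + 4) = (q - 2)*(q + 1)*(q + 4)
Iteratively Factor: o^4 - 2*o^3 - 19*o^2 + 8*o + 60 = (o + 2)*(o^3 - 4*o^2 - 11*o + 30) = (o - 2)*(o + 2)*(o^2 - 2*o - 15) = (o - 2)*(o + 2)*(o + 3)*(o - 5)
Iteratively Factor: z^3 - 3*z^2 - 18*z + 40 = (z - 5)*(z^2 + 2*z - 8) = (z - 5)*(z - 2)*(z + 4)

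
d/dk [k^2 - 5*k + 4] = 2*k - 5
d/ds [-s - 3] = -1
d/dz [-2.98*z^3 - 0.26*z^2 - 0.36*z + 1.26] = -8.94*z^2 - 0.52*z - 0.36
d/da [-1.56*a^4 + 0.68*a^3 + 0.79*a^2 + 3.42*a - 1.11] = -6.24*a^3 + 2.04*a^2 + 1.58*a + 3.42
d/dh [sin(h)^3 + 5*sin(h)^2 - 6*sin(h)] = (3*sin(h)^2 + 10*sin(h) - 6)*cos(h)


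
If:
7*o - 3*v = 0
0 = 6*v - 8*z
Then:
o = 4*z/7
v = 4*z/3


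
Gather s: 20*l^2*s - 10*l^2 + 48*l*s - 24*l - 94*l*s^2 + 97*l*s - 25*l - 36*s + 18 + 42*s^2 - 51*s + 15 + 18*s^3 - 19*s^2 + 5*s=-10*l^2 - 49*l + 18*s^3 + s^2*(23 - 94*l) + s*(20*l^2 + 145*l - 82) + 33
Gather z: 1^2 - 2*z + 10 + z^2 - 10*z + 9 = z^2 - 12*z + 20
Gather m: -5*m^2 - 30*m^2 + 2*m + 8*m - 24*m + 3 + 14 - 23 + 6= -35*m^2 - 14*m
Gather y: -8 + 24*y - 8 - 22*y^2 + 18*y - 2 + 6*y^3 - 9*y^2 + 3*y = 6*y^3 - 31*y^2 + 45*y - 18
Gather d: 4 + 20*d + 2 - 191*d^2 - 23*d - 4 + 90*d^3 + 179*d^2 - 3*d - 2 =90*d^3 - 12*d^2 - 6*d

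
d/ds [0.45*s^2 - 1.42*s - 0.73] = 0.9*s - 1.42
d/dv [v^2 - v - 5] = 2*v - 1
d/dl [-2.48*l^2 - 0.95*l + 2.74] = -4.96*l - 0.95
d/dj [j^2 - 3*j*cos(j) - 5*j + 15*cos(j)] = 3*j*sin(j) + 2*j - 15*sin(j) - 3*cos(j) - 5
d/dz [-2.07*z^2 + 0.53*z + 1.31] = 0.53 - 4.14*z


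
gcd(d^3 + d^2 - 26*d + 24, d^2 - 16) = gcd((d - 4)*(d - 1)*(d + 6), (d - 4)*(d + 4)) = d - 4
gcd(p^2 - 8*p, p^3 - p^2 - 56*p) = p^2 - 8*p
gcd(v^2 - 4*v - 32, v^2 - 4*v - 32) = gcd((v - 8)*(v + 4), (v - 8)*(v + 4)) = v^2 - 4*v - 32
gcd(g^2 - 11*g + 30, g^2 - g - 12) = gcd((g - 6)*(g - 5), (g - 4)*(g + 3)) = 1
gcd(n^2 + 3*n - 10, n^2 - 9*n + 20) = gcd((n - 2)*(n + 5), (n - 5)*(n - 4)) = 1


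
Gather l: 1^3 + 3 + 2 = 6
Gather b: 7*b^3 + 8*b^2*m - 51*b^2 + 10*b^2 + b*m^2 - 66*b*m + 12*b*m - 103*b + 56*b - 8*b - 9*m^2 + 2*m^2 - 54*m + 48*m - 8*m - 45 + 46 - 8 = 7*b^3 + b^2*(8*m - 41) + b*(m^2 - 54*m - 55) - 7*m^2 - 14*m - 7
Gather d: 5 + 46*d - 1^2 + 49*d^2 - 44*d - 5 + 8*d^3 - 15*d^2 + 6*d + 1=8*d^3 + 34*d^2 + 8*d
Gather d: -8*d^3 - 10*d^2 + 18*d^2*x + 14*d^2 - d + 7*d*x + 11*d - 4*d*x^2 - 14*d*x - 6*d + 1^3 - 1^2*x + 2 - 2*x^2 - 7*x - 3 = -8*d^3 + d^2*(18*x + 4) + d*(-4*x^2 - 7*x + 4) - 2*x^2 - 8*x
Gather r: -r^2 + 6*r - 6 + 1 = -r^2 + 6*r - 5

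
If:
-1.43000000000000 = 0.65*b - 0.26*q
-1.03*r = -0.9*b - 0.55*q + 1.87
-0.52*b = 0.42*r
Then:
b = -0.33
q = 4.69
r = 0.40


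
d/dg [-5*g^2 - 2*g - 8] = -10*g - 2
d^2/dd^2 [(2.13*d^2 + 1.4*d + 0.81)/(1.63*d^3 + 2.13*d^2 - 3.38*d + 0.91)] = (11.318394*d^6 + 22.31796*d^5 + 125.39916*d^4 + 59.562902*d^3 - 54.417264*d^2 - 58.479642*d + 27.507428)/(4.330747*d^9 + 16.977591*d^8 - 4.755525*d^7 - 53.493198*d^6 + 28.817724*d^5 + 55.306329*d^4 - 73.873787*d^3 + 36.480171*d^2 - 8.396934*d + 0.753571)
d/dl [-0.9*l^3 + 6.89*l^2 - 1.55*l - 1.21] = -2.7*l^2 + 13.78*l - 1.55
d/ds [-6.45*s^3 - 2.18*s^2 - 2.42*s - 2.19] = -19.35*s^2 - 4.36*s - 2.42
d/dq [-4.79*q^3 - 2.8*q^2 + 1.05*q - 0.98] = -14.37*q^2 - 5.6*q + 1.05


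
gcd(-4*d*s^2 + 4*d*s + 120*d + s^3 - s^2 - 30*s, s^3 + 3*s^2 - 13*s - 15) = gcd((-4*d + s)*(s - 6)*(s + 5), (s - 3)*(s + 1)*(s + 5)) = s + 5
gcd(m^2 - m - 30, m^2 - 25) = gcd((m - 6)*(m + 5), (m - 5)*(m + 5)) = m + 5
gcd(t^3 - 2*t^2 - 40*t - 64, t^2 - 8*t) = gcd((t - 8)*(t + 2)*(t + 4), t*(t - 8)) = t - 8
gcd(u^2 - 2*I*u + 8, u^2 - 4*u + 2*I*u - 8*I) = u + 2*I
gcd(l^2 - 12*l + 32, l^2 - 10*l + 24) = l - 4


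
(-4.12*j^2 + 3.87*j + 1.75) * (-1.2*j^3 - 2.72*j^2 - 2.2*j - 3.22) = 4.944*j^5 + 6.5624*j^4 - 3.5624*j^3 - 0.00760000000000005*j^2 - 16.3114*j - 5.635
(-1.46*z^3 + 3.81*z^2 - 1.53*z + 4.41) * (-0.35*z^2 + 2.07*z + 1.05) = 0.511*z^5 - 4.3557*z^4 + 6.8892*z^3 - 0.710099999999999*z^2 + 7.5222*z + 4.6305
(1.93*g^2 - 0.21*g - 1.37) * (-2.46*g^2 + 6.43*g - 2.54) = -4.7478*g^4 + 12.9265*g^3 - 2.8823*g^2 - 8.2757*g + 3.4798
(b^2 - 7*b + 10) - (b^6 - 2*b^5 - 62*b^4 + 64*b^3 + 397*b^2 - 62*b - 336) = -b^6 + 2*b^5 + 62*b^4 - 64*b^3 - 396*b^2 + 55*b + 346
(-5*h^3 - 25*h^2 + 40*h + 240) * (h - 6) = -5*h^4 + 5*h^3 + 190*h^2 - 1440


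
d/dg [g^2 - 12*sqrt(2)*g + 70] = 2*g - 12*sqrt(2)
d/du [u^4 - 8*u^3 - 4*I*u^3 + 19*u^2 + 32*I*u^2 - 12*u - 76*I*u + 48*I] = 4*u^3 + u^2*(-24 - 12*I) + u*(38 + 64*I) - 12 - 76*I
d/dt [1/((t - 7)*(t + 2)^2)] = ((7 - t)*(t + 2) - 2*(t - 7)^2)/((t - 7)^3*(t + 2)^3)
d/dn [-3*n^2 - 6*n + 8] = -6*n - 6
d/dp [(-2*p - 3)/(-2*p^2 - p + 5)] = (4*p^2 + 2*p - (2*p + 3)*(4*p + 1) - 10)/(2*p^2 + p - 5)^2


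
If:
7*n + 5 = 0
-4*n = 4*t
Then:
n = -5/7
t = 5/7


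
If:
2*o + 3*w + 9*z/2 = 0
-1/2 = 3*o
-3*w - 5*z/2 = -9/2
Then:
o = -1/6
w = 233/72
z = -25/12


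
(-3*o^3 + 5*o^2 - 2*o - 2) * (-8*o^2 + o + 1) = 24*o^5 - 43*o^4 + 18*o^3 + 19*o^2 - 4*o - 2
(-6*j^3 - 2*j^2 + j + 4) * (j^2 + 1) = -6*j^5 - 2*j^4 - 5*j^3 + 2*j^2 + j + 4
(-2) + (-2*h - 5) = -2*h - 7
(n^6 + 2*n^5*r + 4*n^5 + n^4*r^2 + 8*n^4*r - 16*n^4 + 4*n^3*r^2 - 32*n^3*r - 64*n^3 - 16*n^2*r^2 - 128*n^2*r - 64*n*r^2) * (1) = n^6 + 2*n^5*r + 4*n^5 + n^4*r^2 + 8*n^4*r - 16*n^4 + 4*n^3*r^2 - 32*n^3*r - 64*n^3 - 16*n^2*r^2 - 128*n^2*r - 64*n*r^2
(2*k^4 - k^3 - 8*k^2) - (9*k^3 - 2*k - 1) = 2*k^4 - 10*k^3 - 8*k^2 + 2*k + 1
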